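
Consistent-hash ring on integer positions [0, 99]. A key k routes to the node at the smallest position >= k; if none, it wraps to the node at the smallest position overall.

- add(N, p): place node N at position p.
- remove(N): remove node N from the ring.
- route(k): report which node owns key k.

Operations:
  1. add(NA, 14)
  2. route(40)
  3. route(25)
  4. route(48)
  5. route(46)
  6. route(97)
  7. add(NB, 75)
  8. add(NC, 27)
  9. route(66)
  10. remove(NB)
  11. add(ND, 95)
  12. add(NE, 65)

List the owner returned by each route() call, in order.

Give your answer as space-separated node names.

Answer: NA NA NA NA NA NB

Derivation:
Op 1: add NA@14 -> ring=[14:NA]
Op 2: route key 40: none >= 40, wrap to smallest pos 14 -> NA
Op 3: route key 25: none >= 25, wrap to smallest pos 14 -> NA
Op 4: route key 48: none >= 48, wrap to smallest pos 14 -> NA
Op 5: route key 46: none >= 46, wrap to smallest pos 14 -> NA
Op 6: route key 97: none >= 97, wrap to smallest pos 14 -> NA
Op 7: add NB@75 -> ring=[14:NA,75:NB]
Op 8: add NC@27 -> ring=[14:NA,27:NC,75:NB]
Op 9: route key 66: smallest pos >= 66 is 75 -> NB
Op 10: remove NB -> ring=[14:NA,27:NC]
Op 11: add ND@95 -> ring=[14:NA,27:NC,95:ND]
Op 12: add NE@65 -> ring=[14:NA,27:NC,65:NE,95:ND]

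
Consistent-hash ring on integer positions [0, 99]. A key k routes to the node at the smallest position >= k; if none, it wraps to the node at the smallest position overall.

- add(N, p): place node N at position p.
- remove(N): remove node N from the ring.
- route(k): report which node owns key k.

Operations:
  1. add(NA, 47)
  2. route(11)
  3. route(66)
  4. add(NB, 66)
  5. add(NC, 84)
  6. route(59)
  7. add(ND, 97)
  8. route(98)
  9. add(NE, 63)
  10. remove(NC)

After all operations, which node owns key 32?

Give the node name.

Op 1: add NA@47 -> ring=[47:NA]
Op 2: route key 11: smallest pos >= 11 is 47 -> NA
Op 3: route key 66: none >= 66, wrap to smallest pos 47 -> NA
Op 4: add NB@66 -> ring=[47:NA,66:NB]
Op 5: add NC@84 -> ring=[47:NA,66:NB,84:NC]
Op 6: route key 59: smallest pos >= 59 is 66 -> NB
Op 7: add ND@97 -> ring=[47:NA,66:NB,84:NC,97:ND]
Op 8: route key 98: none >= 98, wrap to smallest pos 47 -> NA
Op 9: add NE@63 -> ring=[47:NA,63:NE,66:NB,84:NC,97:ND]
Op 10: remove NC -> ring=[47:NA,63:NE,66:NB,97:ND]
Final route key 32: smallest pos >= 32 is 47 -> NA

Answer: NA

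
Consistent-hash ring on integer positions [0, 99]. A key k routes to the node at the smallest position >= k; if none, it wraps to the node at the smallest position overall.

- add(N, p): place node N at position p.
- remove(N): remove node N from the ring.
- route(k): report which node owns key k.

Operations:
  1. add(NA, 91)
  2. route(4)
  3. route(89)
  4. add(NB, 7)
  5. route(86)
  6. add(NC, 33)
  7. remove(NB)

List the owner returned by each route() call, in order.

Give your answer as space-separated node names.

Op 1: add NA@91 -> ring=[91:NA]
Op 2: route key 4: smallest pos >= 4 is 91 -> NA
Op 3: route key 89: smallest pos >= 89 is 91 -> NA
Op 4: add NB@7 -> ring=[7:NB,91:NA]
Op 5: route key 86: smallest pos >= 86 is 91 -> NA
Op 6: add NC@33 -> ring=[7:NB,33:NC,91:NA]
Op 7: remove NB -> ring=[33:NC,91:NA]

Answer: NA NA NA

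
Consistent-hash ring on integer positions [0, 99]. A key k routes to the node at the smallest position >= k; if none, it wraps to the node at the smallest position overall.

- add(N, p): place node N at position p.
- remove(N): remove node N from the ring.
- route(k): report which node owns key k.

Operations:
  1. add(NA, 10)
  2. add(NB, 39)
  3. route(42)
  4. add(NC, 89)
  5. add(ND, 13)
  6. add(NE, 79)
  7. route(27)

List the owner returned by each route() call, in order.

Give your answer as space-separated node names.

Op 1: add NA@10 -> ring=[10:NA]
Op 2: add NB@39 -> ring=[10:NA,39:NB]
Op 3: route key 42: none >= 42, wrap to smallest pos 10 -> NA
Op 4: add NC@89 -> ring=[10:NA,39:NB,89:NC]
Op 5: add ND@13 -> ring=[10:NA,13:ND,39:NB,89:NC]
Op 6: add NE@79 -> ring=[10:NA,13:ND,39:NB,79:NE,89:NC]
Op 7: route key 27: smallest pos >= 27 is 39 -> NB

Answer: NA NB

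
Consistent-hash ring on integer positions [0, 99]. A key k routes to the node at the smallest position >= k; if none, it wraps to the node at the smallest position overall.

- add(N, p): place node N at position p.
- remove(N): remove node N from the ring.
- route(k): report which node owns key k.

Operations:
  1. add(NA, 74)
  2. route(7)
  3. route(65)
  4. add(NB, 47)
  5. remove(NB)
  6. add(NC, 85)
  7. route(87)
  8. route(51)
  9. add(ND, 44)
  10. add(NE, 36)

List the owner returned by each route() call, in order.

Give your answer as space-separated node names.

Answer: NA NA NA NA

Derivation:
Op 1: add NA@74 -> ring=[74:NA]
Op 2: route key 7: smallest pos >= 7 is 74 -> NA
Op 3: route key 65: smallest pos >= 65 is 74 -> NA
Op 4: add NB@47 -> ring=[47:NB,74:NA]
Op 5: remove NB -> ring=[74:NA]
Op 6: add NC@85 -> ring=[74:NA,85:NC]
Op 7: route key 87: none >= 87, wrap to smallest pos 74 -> NA
Op 8: route key 51: smallest pos >= 51 is 74 -> NA
Op 9: add ND@44 -> ring=[44:ND,74:NA,85:NC]
Op 10: add NE@36 -> ring=[36:NE,44:ND,74:NA,85:NC]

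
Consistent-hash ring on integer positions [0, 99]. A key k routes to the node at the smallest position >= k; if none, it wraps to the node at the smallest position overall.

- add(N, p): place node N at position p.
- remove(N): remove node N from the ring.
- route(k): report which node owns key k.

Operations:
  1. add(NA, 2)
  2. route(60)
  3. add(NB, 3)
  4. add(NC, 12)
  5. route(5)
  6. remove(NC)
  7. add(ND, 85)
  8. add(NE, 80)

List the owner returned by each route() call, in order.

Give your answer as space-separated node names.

Op 1: add NA@2 -> ring=[2:NA]
Op 2: route key 60: none >= 60, wrap to smallest pos 2 -> NA
Op 3: add NB@3 -> ring=[2:NA,3:NB]
Op 4: add NC@12 -> ring=[2:NA,3:NB,12:NC]
Op 5: route key 5: smallest pos >= 5 is 12 -> NC
Op 6: remove NC -> ring=[2:NA,3:NB]
Op 7: add ND@85 -> ring=[2:NA,3:NB,85:ND]
Op 8: add NE@80 -> ring=[2:NA,3:NB,80:NE,85:ND]

Answer: NA NC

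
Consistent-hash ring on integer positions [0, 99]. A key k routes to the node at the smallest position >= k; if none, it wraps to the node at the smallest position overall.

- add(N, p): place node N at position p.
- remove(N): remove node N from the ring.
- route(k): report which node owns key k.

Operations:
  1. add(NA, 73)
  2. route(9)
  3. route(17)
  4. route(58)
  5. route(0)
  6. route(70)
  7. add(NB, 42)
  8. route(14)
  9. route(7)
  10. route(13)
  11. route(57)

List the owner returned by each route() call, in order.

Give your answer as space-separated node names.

Op 1: add NA@73 -> ring=[73:NA]
Op 2: route key 9: smallest pos >= 9 is 73 -> NA
Op 3: route key 17: smallest pos >= 17 is 73 -> NA
Op 4: route key 58: smallest pos >= 58 is 73 -> NA
Op 5: route key 0: smallest pos >= 0 is 73 -> NA
Op 6: route key 70: smallest pos >= 70 is 73 -> NA
Op 7: add NB@42 -> ring=[42:NB,73:NA]
Op 8: route key 14: smallest pos >= 14 is 42 -> NB
Op 9: route key 7: smallest pos >= 7 is 42 -> NB
Op 10: route key 13: smallest pos >= 13 is 42 -> NB
Op 11: route key 57: smallest pos >= 57 is 73 -> NA

Answer: NA NA NA NA NA NB NB NB NA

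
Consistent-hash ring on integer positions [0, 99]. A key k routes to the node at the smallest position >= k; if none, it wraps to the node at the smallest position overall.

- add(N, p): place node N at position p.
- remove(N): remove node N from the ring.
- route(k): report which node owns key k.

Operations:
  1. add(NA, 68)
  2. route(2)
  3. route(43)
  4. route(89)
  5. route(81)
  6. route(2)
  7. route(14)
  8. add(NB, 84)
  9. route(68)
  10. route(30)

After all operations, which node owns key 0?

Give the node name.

Op 1: add NA@68 -> ring=[68:NA]
Op 2: route key 2: smallest pos >= 2 is 68 -> NA
Op 3: route key 43: smallest pos >= 43 is 68 -> NA
Op 4: route key 89: none >= 89, wrap to smallest pos 68 -> NA
Op 5: route key 81: none >= 81, wrap to smallest pos 68 -> NA
Op 6: route key 2: smallest pos >= 2 is 68 -> NA
Op 7: route key 14: smallest pos >= 14 is 68 -> NA
Op 8: add NB@84 -> ring=[68:NA,84:NB]
Op 9: route key 68: smallest pos >= 68 is 68 -> NA
Op 10: route key 30: smallest pos >= 30 is 68 -> NA
Final route key 0: smallest pos >= 0 is 68 -> NA

Answer: NA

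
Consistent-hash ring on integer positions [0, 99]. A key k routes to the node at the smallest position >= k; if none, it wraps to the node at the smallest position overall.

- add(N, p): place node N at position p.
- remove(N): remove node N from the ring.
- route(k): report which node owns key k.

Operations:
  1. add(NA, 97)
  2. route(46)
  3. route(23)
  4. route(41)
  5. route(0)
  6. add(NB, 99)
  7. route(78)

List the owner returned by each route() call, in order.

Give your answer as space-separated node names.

Answer: NA NA NA NA NA

Derivation:
Op 1: add NA@97 -> ring=[97:NA]
Op 2: route key 46: smallest pos >= 46 is 97 -> NA
Op 3: route key 23: smallest pos >= 23 is 97 -> NA
Op 4: route key 41: smallest pos >= 41 is 97 -> NA
Op 5: route key 0: smallest pos >= 0 is 97 -> NA
Op 6: add NB@99 -> ring=[97:NA,99:NB]
Op 7: route key 78: smallest pos >= 78 is 97 -> NA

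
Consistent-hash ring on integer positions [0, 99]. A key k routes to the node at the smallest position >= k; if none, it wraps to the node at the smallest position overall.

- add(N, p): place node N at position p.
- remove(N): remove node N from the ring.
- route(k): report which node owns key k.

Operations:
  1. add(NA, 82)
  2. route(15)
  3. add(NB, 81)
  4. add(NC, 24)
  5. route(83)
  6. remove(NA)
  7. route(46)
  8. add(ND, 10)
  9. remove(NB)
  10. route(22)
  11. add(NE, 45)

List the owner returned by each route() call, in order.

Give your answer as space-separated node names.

Op 1: add NA@82 -> ring=[82:NA]
Op 2: route key 15: smallest pos >= 15 is 82 -> NA
Op 3: add NB@81 -> ring=[81:NB,82:NA]
Op 4: add NC@24 -> ring=[24:NC,81:NB,82:NA]
Op 5: route key 83: none >= 83, wrap to smallest pos 24 -> NC
Op 6: remove NA -> ring=[24:NC,81:NB]
Op 7: route key 46: smallest pos >= 46 is 81 -> NB
Op 8: add ND@10 -> ring=[10:ND,24:NC,81:NB]
Op 9: remove NB -> ring=[10:ND,24:NC]
Op 10: route key 22: smallest pos >= 22 is 24 -> NC
Op 11: add NE@45 -> ring=[10:ND,24:NC,45:NE]

Answer: NA NC NB NC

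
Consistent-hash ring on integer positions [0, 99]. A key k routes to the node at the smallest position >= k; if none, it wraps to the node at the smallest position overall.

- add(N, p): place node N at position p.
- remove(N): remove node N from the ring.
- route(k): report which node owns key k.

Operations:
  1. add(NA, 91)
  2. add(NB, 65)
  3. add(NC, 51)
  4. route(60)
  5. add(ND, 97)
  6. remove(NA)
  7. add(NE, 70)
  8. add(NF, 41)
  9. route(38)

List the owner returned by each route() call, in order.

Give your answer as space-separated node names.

Answer: NB NF

Derivation:
Op 1: add NA@91 -> ring=[91:NA]
Op 2: add NB@65 -> ring=[65:NB,91:NA]
Op 3: add NC@51 -> ring=[51:NC,65:NB,91:NA]
Op 4: route key 60: smallest pos >= 60 is 65 -> NB
Op 5: add ND@97 -> ring=[51:NC,65:NB,91:NA,97:ND]
Op 6: remove NA -> ring=[51:NC,65:NB,97:ND]
Op 7: add NE@70 -> ring=[51:NC,65:NB,70:NE,97:ND]
Op 8: add NF@41 -> ring=[41:NF,51:NC,65:NB,70:NE,97:ND]
Op 9: route key 38: smallest pos >= 38 is 41 -> NF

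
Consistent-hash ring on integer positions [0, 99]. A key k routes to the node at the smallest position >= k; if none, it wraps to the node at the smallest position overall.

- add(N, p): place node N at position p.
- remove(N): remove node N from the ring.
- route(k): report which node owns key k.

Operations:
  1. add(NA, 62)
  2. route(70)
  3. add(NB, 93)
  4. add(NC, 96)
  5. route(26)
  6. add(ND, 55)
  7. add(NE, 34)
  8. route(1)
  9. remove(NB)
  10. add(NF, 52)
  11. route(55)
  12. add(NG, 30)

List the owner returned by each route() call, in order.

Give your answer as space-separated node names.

Answer: NA NA NE ND

Derivation:
Op 1: add NA@62 -> ring=[62:NA]
Op 2: route key 70: none >= 70, wrap to smallest pos 62 -> NA
Op 3: add NB@93 -> ring=[62:NA,93:NB]
Op 4: add NC@96 -> ring=[62:NA,93:NB,96:NC]
Op 5: route key 26: smallest pos >= 26 is 62 -> NA
Op 6: add ND@55 -> ring=[55:ND,62:NA,93:NB,96:NC]
Op 7: add NE@34 -> ring=[34:NE,55:ND,62:NA,93:NB,96:NC]
Op 8: route key 1: smallest pos >= 1 is 34 -> NE
Op 9: remove NB -> ring=[34:NE,55:ND,62:NA,96:NC]
Op 10: add NF@52 -> ring=[34:NE,52:NF,55:ND,62:NA,96:NC]
Op 11: route key 55: smallest pos >= 55 is 55 -> ND
Op 12: add NG@30 -> ring=[30:NG,34:NE,52:NF,55:ND,62:NA,96:NC]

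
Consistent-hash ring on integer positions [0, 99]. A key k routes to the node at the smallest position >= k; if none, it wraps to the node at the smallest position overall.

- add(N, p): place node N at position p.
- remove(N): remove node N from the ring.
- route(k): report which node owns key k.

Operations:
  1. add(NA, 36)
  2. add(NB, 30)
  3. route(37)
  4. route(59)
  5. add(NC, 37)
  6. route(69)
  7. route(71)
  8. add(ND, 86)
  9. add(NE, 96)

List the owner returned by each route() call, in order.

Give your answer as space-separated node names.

Op 1: add NA@36 -> ring=[36:NA]
Op 2: add NB@30 -> ring=[30:NB,36:NA]
Op 3: route key 37: none >= 37, wrap to smallest pos 30 -> NB
Op 4: route key 59: none >= 59, wrap to smallest pos 30 -> NB
Op 5: add NC@37 -> ring=[30:NB,36:NA,37:NC]
Op 6: route key 69: none >= 69, wrap to smallest pos 30 -> NB
Op 7: route key 71: none >= 71, wrap to smallest pos 30 -> NB
Op 8: add ND@86 -> ring=[30:NB,36:NA,37:NC,86:ND]
Op 9: add NE@96 -> ring=[30:NB,36:NA,37:NC,86:ND,96:NE]

Answer: NB NB NB NB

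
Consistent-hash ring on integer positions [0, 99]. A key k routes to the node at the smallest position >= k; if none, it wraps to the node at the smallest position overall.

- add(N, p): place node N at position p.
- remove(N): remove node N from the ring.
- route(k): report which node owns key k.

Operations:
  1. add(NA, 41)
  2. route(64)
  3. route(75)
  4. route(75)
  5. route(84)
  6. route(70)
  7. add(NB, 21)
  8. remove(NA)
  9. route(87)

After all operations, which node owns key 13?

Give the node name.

Op 1: add NA@41 -> ring=[41:NA]
Op 2: route key 64: none >= 64, wrap to smallest pos 41 -> NA
Op 3: route key 75: none >= 75, wrap to smallest pos 41 -> NA
Op 4: route key 75: none >= 75, wrap to smallest pos 41 -> NA
Op 5: route key 84: none >= 84, wrap to smallest pos 41 -> NA
Op 6: route key 70: none >= 70, wrap to smallest pos 41 -> NA
Op 7: add NB@21 -> ring=[21:NB,41:NA]
Op 8: remove NA -> ring=[21:NB]
Op 9: route key 87: none >= 87, wrap to smallest pos 21 -> NB
Final route key 13: smallest pos >= 13 is 21 -> NB

Answer: NB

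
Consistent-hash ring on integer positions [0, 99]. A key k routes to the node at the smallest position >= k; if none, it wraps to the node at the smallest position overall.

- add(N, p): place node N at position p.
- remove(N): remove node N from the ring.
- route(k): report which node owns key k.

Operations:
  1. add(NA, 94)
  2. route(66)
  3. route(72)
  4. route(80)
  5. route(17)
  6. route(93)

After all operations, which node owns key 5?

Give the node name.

Op 1: add NA@94 -> ring=[94:NA]
Op 2: route key 66: smallest pos >= 66 is 94 -> NA
Op 3: route key 72: smallest pos >= 72 is 94 -> NA
Op 4: route key 80: smallest pos >= 80 is 94 -> NA
Op 5: route key 17: smallest pos >= 17 is 94 -> NA
Op 6: route key 93: smallest pos >= 93 is 94 -> NA
Final route key 5: smallest pos >= 5 is 94 -> NA

Answer: NA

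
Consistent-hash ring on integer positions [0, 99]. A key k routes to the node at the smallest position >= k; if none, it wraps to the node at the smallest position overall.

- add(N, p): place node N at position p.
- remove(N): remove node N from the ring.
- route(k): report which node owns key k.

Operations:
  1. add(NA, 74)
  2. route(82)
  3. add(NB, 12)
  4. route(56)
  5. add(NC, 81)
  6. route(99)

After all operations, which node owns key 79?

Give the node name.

Op 1: add NA@74 -> ring=[74:NA]
Op 2: route key 82: none >= 82, wrap to smallest pos 74 -> NA
Op 3: add NB@12 -> ring=[12:NB,74:NA]
Op 4: route key 56: smallest pos >= 56 is 74 -> NA
Op 5: add NC@81 -> ring=[12:NB,74:NA,81:NC]
Op 6: route key 99: none >= 99, wrap to smallest pos 12 -> NB
Final route key 79: smallest pos >= 79 is 81 -> NC

Answer: NC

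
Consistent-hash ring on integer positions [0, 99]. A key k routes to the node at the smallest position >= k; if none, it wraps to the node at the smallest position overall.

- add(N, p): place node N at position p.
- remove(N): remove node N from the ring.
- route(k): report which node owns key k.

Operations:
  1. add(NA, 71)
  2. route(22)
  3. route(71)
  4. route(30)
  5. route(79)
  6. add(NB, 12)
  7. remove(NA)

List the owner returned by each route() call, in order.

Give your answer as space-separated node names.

Answer: NA NA NA NA

Derivation:
Op 1: add NA@71 -> ring=[71:NA]
Op 2: route key 22: smallest pos >= 22 is 71 -> NA
Op 3: route key 71: smallest pos >= 71 is 71 -> NA
Op 4: route key 30: smallest pos >= 30 is 71 -> NA
Op 5: route key 79: none >= 79, wrap to smallest pos 71 -> NA
Op 6: add NB@12 -> ring=[12:NB,71:NA]
Op 7: remove NA -> ring=[12:NB]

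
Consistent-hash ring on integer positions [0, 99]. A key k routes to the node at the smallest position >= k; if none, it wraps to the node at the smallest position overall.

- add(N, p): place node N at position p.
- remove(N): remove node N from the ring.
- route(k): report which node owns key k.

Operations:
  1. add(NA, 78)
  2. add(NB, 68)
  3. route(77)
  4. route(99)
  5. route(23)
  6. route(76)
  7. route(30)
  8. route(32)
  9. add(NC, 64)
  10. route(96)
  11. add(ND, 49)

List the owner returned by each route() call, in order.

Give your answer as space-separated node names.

Op 1: add NA@78 -> ring=[78:NA]
Op 2: add NB@68 -> ring=[68:NB,78:NA]
Op 3: route key 77: smallest pos >= 77 is 78 -> NA
Op 4: route key 99: none >= 99, wrap to smallest pos 68 -> NB
Op 5: route key 23: smallest pos >= 23 is 68 -> NB
Op 6: route key 76: smallest pos >= 76 is 78 -> NA
Op 7: route key 30: smallest pos >= 30 is 68 -> NB
Op 8: route key 32: smallest pos >= 32 is 68 -> NB
Op 9: add NC@64 -> ring=[64:NC,68:NB,78:NA]
Op 10: route key 96: none >= 96, wrap to smallest pos 64 -> NC
Op 11: add ND@49 -> ring=[49:ND,64:NC,68:NB,78:NA]

Answer: NA NB NB NA NB NB NC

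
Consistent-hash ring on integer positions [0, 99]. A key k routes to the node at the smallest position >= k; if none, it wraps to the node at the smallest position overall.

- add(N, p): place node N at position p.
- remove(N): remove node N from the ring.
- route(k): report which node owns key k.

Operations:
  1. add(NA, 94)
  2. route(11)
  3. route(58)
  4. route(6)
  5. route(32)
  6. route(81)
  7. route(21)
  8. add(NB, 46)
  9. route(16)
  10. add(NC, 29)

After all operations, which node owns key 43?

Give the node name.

Op 1: add NA@94 -> ring=[94:NA]
Op 2: route key 11: smallest pos >= 11 is 94 -> NA
Op 3: route key 58: smallest pos >= 58 is 94 -> NA
Op 4: route key 6: smallest pos >= 6 is 94 -> NA
Op 5: route key 32: smallest pos >= 32 is 94 -> NA
Op 6: route key 81: smallest pos >= 81 is 94 -> NA
Op 7: route key 21: smallest pos >= 21 is 94 -> NA
Op 8: add NB@46 -> ring=[46:NB,94:NA]
Op 9: route key 16: smallest pos >= 16 is 46 -> NB
Op 10: add NC@29 -> ring=[29:NC,46:NB,94:NA]
Final route key 43: smallest pos >= 43 is 46 -> NB

Answer: NB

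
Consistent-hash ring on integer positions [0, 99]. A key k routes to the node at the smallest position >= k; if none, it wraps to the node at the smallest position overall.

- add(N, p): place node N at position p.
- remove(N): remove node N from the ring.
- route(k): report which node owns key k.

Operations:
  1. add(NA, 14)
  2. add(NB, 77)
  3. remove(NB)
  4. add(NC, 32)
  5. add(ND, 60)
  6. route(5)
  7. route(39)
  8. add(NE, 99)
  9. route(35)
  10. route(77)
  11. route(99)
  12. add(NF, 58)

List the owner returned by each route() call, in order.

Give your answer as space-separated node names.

Answer: NA ND ND NE NE

Derivation:
Op 1: add NA@14 -> ring=[14:NA]
Op 2: add NB@77 -> ring=[14:NA,77:NB]
Op 3: remove NB -> ring=[14:NA]
Op 4: add NC@32 -> ring=[14:NA,32:NC]
Op 5: add ND@60 -> ring=[14:NA,32:NC,60:ND]
Op 6: route key 5: smallest pos >= 5 is 14 -> NA
Op 7: route key 39: smallest pos >= 39 is 60 -> ND
Op 8: add NE@99 -> ring=[14:NA,32:NC,60:ND,99:NE]
Op 9: route key 35: smallest pos >= 35 is 60 -> ND
Op 10: route key 77: smallest pos >= 77 is 99 -> NE
Op 11: route key 99: smallest pos >= 99 is 99 -> NE
Op 12: add NF@58 -> ring=[14:NA,32:NC,58:NF,60:ND,99:NE]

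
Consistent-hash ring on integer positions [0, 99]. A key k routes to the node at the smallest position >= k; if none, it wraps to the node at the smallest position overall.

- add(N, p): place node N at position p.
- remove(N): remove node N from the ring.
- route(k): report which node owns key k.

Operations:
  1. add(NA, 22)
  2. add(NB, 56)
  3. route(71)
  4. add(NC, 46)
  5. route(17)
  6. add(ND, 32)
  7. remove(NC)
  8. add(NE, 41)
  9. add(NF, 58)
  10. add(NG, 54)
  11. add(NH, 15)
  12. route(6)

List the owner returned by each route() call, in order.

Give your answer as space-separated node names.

Answer: NA NA NH

Derivation:
Op 1: add NA@22 -> ring=[22:NA]
Op 2: add NB@56 -> ring=[22:NA,56:NB]
Op 3: route key 71: none >= 71, wrap to smallest pos 22 -> NA
Op 4: add NC@46 -> ring=[22:NA,46:NC,56:NB]
Op 5: route key 17: smallest pos >= 17 is 22 -> NA
Op 6: add ND@32 -> ring=[22:NA,32:ND,46:NC,56:NB]
Op 7: remove NC -> ring=[22:NA,32:ND,56:NB]
Op 8: add NE@41 -> ring=[22:NA,32:ND,41:NE,56:NB]
Op 9: add NF@58 -> ring=[22:NA,32:ND,41:NE,56:NB,58:NF]
Op 10: add NG@54 -> ring=[22:NA,32:ND,41:NE,54:NG,56:NB,58:NF]
Op 11: add NH@15 -> ring=[15:NH,22:NA,32:ND,41:NE,54:NG,56:NB,58:NF]
Op 12: route key 6: smallest pos >= 6 is 15 -> NH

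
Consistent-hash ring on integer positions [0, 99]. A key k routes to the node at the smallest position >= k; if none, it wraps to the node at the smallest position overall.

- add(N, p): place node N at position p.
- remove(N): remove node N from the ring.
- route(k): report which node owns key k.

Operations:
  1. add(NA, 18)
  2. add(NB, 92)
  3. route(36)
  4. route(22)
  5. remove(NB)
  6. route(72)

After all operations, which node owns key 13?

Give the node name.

Op 1: add NA@18 -> ring=[18:NA]
Op 2: add NB@92 -> ring=[18:NA,92:NB]
Op 3: route key 36: smallest pos >= 36 is 92 -> NB
Op 4: route key 22: smallest pos >= 22 is 92 -> NB
Op 5: remove NB -> ring=[18:NA]
Op 6: route key 72: none >= 72, wrap to smallest pos 18 -> NA
Final route key 13: smallest pos >= 13 is 18 -> NA

Answer: NA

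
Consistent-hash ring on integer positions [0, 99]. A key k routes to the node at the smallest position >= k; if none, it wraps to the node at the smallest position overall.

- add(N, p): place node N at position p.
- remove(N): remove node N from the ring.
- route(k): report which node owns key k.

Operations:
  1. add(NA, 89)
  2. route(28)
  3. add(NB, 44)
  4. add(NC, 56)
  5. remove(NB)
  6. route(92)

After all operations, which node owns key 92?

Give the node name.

Op 1: add NA@89 -> ring=[89:NA]
Op 2: route key 28: smallest pos >= 28 is 89 -> NA
Op 3: add NB@44 -> ring=[44:NB,89:NA]
Op 4: add NC@56 -> ring=[44:NB,56:NC,89:NA]
Op 5: remove NB -> ring=[56:NC,89:NA]
Op 6: route key 92: none >= 92, wrap to smallest pos 56 -> NC
Final route key 92: none >= 92, wrap to smallest pos 56 -> NC

Answer: NC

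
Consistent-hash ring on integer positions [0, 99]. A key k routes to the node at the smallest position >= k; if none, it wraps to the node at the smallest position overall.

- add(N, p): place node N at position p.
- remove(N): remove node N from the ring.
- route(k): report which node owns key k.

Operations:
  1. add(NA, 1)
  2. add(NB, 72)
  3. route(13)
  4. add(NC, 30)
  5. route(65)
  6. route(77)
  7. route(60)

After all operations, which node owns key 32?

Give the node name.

Op 1: add NA@1 -> ring=[1:NA]
Op 2: add NB@72 -> ring=[1:NA,72:NB]
Op 3: route key 13: smallest pos >= 13 is 72 -> NB
Op 4: add NC@30 -> ring=[1:NA,30:NC,72:NB]
Op 5: route key 65: smallest pos >= 65 is 72 -> NB
Op 6: route key 77: none >= 77, wrap to smallest pos 1 -> NA
Op 7: route key 60: smallest pos >= 60 is 72 -> NB
Final route key 32: smallest pos >= 32 is 72 -> NB

Answer: NB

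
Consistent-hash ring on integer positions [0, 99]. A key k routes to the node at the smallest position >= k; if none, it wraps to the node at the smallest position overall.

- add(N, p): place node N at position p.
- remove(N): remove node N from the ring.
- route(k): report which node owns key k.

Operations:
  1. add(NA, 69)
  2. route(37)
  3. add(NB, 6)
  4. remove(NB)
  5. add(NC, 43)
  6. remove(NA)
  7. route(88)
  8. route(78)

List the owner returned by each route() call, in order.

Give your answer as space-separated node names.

Answer: NA NC NC

Derivation:
Op 1: add NA@69 -> ring=[69:NA]
Op 2: route key 37: smallest pos >= 37 is 69 -> NA
Op 3: add NB@6 -> ring=[6:NB,69:NA]
Op 4: remove NB -> ring=[69:NA]
Op 5: add NC@43 -> ring=[43:NC,69:NA]
Op 6: remove NA -> ring=[43:NC]
Op 7: route key 88: none >= 88, wrap to smallest pos 43 -> NC
Op 8: route key 78: none >= 78, wrap to smallest pos 43 -> NC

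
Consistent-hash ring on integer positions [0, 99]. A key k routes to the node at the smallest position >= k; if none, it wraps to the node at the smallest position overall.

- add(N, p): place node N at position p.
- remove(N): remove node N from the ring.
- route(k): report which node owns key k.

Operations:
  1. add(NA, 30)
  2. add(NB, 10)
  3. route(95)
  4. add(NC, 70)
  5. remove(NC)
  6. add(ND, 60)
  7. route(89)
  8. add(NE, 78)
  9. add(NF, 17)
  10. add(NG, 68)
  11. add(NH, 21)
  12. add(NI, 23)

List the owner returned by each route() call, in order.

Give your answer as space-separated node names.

Op 1: add NA@30 -> ring=[30:NA]
Op 2: add NB@10 -> ring=[10:NB,30:NA]
Op 3: route key 95: none >= 95, wrap to smallest pos 10 -> NB
Op 4: add NC@70 -> ring=[10:NB,30:NA,70:NC]
Op 5: remove NC -> ring=[10:NB,30:NA]
Op 6: add ND@60 -> ring=[10:NB,30:NA,60:ND]
Op 7: route key 89: none >= 89, wrap to smallest pos 10 -> NB
Op 8: add NE@78 -> ring=[10:NB,30:NA,60:ND,78:NE]
Op 9: add NF@17 -> ring=[10:NB,17:NF,30:NA,60:ND,78:NE]
Op 10: add NG@68 -> ring=[10:NB,17:NF,30:NA,60:ND,68:NG,78:NE]
Op 11: add NH@21 -> ring=[10:NB,17:NF,21:NH,30:NA,60:ND,68:NG,78:NE]
Op 12: add NI@23 -> ring=[10:NB,17:NF,21:NH,23:NI,30:NA,60:ND,68:NG,78:NE]

Answer: NB NB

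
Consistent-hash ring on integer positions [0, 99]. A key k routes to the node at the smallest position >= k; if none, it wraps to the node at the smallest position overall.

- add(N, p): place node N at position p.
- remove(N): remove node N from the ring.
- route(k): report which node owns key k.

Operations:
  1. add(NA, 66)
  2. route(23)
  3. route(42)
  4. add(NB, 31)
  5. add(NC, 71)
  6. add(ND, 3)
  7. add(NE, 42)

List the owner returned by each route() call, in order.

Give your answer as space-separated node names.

Op 1: add NA@66 -> ring=[66:NA]
Op 2: route key 23: smallest pos >= 23 is 66 -> NA
Op 3: route key 42: smallest pos >= 42 is 66 -> NA
Op 4: add NB@31 -> ring=[31:NB,66:NA]
Op 5: add NC@71 -> ring=[31:NB,66:NA,71:NC]
Op 6: add ND@3 -> ring=[3:ND,31:NB,66:NA,71:NC]
Op 7: add NE@42 -> ring=[3:ND,31:NB,42:NE,66:NA,71:NC]

Answer: NA NA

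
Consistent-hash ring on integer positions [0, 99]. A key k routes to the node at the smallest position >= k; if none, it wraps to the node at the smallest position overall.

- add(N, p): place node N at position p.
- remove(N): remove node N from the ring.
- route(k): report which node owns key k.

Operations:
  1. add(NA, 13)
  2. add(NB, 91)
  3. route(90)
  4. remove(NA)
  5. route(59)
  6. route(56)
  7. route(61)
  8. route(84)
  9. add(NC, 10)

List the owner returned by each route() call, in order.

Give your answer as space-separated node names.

Answer: NB NB NB NB NB

Derivation:
Op 1: add NA@13 -> ring=[13:NA]
Op 2: add NB@91 -> ring=[13:NA,91:NB]
Op 3: route key 90: smallest pos >= 90 is 91 -> NB
Op 4: remove NA -> ring=[91:NB]
Op 5: route key 59: smallest pos >= 59 is 91 -> NB
Op 6: route key 56: smallest pos >= 56 is 91 -> NB
Op 7: route key 61: smallest pos >= 61 is 91 -> NB
Op 8: route key 84: smallest pos >= 84 is 91 -> NB
Op 9: add NC@10 -> ring=[10:NC,91:NB]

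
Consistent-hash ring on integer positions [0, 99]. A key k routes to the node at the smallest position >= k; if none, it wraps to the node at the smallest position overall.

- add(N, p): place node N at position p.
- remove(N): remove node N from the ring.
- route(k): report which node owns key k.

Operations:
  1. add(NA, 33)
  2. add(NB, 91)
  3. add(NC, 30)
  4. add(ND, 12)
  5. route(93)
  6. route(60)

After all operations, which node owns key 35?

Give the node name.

Answer: NB

Derivation:
Op 1: add NA@33 -> ring=[33:NA]
Op 2: add NB@91 -> ring=[33:NA,91:NB]
Op 3: add NC@30 -> ring=[30:NC,33:NA,91:NB]
Op 4: add ND@12 -> ring=[12:ND,30:NC,33:NA,91:NB]
Op 5: route key 93: none >= 93, wrap to smallest pos 12 -> ND
Op 6: route key 60: smallest pos >= 60 is 91 -> NB
Final route key 35: smallest pos >= 35 is 91 -> NB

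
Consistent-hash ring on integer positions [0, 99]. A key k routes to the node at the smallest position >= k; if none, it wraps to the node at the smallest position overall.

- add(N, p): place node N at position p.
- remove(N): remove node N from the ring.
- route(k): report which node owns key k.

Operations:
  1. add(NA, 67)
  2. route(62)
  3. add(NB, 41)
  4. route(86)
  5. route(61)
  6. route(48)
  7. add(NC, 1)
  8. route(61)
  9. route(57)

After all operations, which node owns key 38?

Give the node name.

Op 1: add NA@67 -> ring=[67:NA]
Op 2: route key 62: smallest pos >= 62 is 67 -> NA
Op 3: add NB@41 -> ring=[41:NB,67:NA]
Op 4: route key 86: none >= 86, wrap to smallest pos 41 -> NB
Op 5: route key 61: smallest pos >= 61 is 67 -> NA
Op 6: route key 48: smallest pos >= 48 is 67 -> NA
Op 7: add NC@1 -> ring=[1:NC,41:NB,67:NA]
Op 8: route key 61: smallest pos >= 61 is 67 -> NA
Op 9: route key 57: smallest pos >= 57 is 67 -> NA
Final route key 38: smallest pos >= 38 is 41 -> NB

Answer: NB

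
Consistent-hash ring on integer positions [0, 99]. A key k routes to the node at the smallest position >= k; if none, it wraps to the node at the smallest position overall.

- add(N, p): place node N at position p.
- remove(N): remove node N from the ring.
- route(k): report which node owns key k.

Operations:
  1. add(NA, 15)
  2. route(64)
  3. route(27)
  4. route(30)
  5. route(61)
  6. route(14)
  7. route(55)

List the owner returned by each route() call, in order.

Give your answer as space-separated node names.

Op 1: add NA@15 -> ring=[15:NA]
Op 2: route key 64: none >= 64, wrap to smallest pos 15 -> NA
Op 3: route key 27: none >= 27, wrap to smallest pos 15 -> NA
Op 4: route key 30: none >= 30, wrap to smallest pos 15 -> NA
Op 5: route key 61: none >= 61, wrap to smallest pos 15 -> NA
Op 6: route key 14: smallest pos >= 14 is 15 -> NA
Op 7: route key 55: none >= 55, wrap to smallest pos 15 -> NA

Answer: NA NA NA NA NA NA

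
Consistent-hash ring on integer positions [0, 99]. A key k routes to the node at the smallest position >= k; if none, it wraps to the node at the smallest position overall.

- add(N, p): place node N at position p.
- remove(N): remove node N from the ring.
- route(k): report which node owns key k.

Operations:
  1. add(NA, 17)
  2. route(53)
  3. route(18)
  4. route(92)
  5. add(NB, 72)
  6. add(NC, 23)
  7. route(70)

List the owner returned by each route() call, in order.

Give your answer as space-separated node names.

Op 1: add NA@17 -> ring=[17:NA]
Op 2: route key 53: none >= 53, wrap to smallest pos 17 -> NA
Op 3: route key 18: none >= 18, wrap to smallest pos 17 -> NA
Op 4: route key 92: none >= 92, wrap to smallest pos 17 -> NA
Op 5: add NB@72 -> ring=[17:NA,72:NB]
Op 6: add NC@23 -> ring=[17:NA,23:NC,72:NB]
Op 7: route key 70: smallest pos >= 70 is 72 -> NB

Answer: NA NA NA NB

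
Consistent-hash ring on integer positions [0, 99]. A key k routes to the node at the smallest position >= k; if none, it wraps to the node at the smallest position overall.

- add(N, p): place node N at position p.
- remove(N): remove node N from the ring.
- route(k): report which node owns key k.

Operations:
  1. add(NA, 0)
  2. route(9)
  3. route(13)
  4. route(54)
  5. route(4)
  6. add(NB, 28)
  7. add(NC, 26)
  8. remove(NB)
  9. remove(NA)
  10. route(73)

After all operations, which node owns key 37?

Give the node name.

Answer: NC

Derivation:
Op 1: add NA@0 -> ring=[0:NA]
Op 2: route key 9: none >= 9, wrap to smallest pos 0 -> NA
Op 3: route key 13: none >= 13, wrap to smallest pos 0 -> NA
Op 4: route key 54: none >= 54, wrap to smallest pos 0 -> NA
Op 5: route key 4: none >= 4, wrap to smallest pos 0 -> NA
Op 6: add NB@28 -> ring=[0:NA,28:NB]
Op 7: add NC@26 -> ring=[0:NA,26:NC,28:NB]
Op 8: remove NB -> ring=[0:NA,26:NC]
Op 9: remove NA -> ring=[26:NC]
Op 10: route key 73: none >= 73, wrap to smallest pos 26 -> NC
Final route key 37: none >= 37, wrap to smallest pos 26 -> NC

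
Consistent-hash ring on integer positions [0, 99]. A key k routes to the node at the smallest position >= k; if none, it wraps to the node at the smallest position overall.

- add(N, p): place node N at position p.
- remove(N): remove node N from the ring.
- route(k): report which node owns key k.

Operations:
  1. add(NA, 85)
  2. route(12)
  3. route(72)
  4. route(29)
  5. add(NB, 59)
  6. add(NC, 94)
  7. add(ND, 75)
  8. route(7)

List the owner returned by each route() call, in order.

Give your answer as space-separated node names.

Op 1: add NA@85 -> ring=[85:NA]
Op 2: route key 12: smallest pos >= 12 is 85 -> NA
Op 3: route key 72: smallest pos >= 72 is 85 -> NA
Op 4: route key 29: smallest pos >= 29 is 85 -> NA
Op 5: add NB@59 -> ring=[59:NB,85:NA]
Op 6: add NC@94 -> ring=[59:NB,85:NA,94:NC]
Op 7: add ND@75 -> ring=[59:NB,75:ND,85:NA,94:NC]
Op 8: route key 7: smallest pos >= 7 is 59 -> NB

Answer: NA NA NA NB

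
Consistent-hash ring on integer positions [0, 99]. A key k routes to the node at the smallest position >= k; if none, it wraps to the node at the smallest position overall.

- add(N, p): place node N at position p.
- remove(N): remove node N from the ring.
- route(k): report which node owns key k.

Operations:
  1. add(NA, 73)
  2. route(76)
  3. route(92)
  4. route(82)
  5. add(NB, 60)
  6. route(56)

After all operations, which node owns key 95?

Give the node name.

Answer: NB

Derivation:
Op 1: add NA@73 -> ring=[73:NA]
Op 2: route key 76: none >= 76, wrap to smallest pos 73 -> NA
Op 3: route key 92: none >= 92, wrap to smallest pos 73 -> NA
Op 4: route key 82: none >= 82, wrap to smallest pos 73 -> NA
Op 5: add NB@60 -> ring=[60:NB,73:NA]
Op 6: route key 56: smallest pos >= 56 is 60 -> NB
Final route key 95: none >= 95, wrap to smallest pos 60 -> NB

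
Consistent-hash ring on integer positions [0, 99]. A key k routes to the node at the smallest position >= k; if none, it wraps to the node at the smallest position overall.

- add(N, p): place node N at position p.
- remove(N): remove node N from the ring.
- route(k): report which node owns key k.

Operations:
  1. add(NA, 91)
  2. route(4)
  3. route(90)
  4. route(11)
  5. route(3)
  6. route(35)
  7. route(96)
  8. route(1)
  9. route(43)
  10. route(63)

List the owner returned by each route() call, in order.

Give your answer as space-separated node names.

Op 1: add NA@91 -> ring=[91:NA]
Op 2: route key 4: smallest pos >= 4 is 91 -> NA
Op 3: route key 90: smallest pos >= 90 is 91 -> NA
Op 4: route key 11: smallest pos >= 11 is 91 -> NA
Op 5: route key 3: smallest pos >= 3 is 91 -> NA
Op 6: route key 35: smallest pos >= 35 is 91 -> NA
Op 7: route key 96: none >= 96, wrap to smallest pos 91 -> NA
Op 8: route key 1: smallest pos >= 1 is 91 -> NA
Op 9: route key 43: smallest pos >= 43 is 91 -> NA
Op 10: route key 63: smallest pos >= 63 is 91 -> NA

Answer: NA NA NA NA NA NA NA NA NA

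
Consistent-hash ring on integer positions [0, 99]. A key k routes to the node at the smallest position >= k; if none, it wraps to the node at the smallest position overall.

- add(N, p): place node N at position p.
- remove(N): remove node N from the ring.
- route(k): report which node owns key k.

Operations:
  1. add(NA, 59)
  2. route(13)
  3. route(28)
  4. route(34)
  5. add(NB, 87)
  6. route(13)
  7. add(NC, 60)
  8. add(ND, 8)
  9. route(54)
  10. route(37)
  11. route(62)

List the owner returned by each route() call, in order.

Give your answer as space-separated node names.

Op 1: add NA@59 -> ring=[59:NA]
Op 2: route key 13: smallest pos >= 13 is 59 -> NA
Op 3: route key 28: smallest pos >= 28 is 59 -> NA
Op 4: route key 34: smallest pos >= 34 is 59 -> NA
Op 5: add NB@87 -> ring=[59:NA,87:NB]
Op 6: route key 13: smallest pos >= 13 is 59 -> NA
Op 7: add NC@60 -> ring=[59:NA,60:NC,87:NB]
Op 8: add ND@8 -> ring=[8:ND,59:NA,60:NC,87:NB]
Op 9: route key 54: smallest pos >= 54 is 59 -> NA
Op 10: route key 37: smallest pos >= 37 is 59 -> NA
Op 11: route key 62: smallest pos >= 62 is 87 -> NB

Answer: NA NA NA NA NA NA NB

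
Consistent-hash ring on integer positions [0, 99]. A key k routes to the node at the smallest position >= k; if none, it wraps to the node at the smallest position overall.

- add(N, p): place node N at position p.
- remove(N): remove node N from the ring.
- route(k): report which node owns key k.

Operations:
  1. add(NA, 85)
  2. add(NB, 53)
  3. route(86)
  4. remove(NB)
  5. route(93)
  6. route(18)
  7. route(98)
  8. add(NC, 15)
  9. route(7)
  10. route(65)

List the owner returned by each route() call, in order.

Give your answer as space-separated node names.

Answer: NB NA NA NA NC NA

Derivation:
Op 1: add NA@85 -> ring=[85:NA]
Op 2: add NB@53 -> ring=[53:NB,85:NA]
Op 3: route key 86: none >= 86, wrap to smallest pos 53 -> NB
Op 4: remove NB -> ring=[85:NA]
Op 5: route key 93: none >= 93, wrap to smallest pos 85 -> NA
Op 6: route key 18: smallest pos >= 18 is 85 -> NA
Op 7: route key 98: none >= 98, wrap to smallest pos 85 -> NA
Op 8: add NC@15 -> ring=[15:NC,85:NA]
Op 9: route key 7: smallest pos >= 7 is 15 -> NC
Op 10: route key 65: smallest pos >= 65 is 85 -> NA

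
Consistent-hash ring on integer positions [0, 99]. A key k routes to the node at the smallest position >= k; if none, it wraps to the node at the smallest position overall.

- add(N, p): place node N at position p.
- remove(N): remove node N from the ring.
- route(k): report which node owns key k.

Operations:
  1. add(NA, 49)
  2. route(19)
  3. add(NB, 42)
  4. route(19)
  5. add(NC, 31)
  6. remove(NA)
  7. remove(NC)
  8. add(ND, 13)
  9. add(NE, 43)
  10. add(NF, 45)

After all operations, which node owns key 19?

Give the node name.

Op 1: add NA@49 -> ring=[49:NA]
Op 2: route key 19: smallest pos >= 19 is 49 -> NA
Op 3: add NB@42 -> ring=[42:NB,49:NA]
Op 4: route key 19: smallest pos >= 19 is 42 -> NB
Op 5: add NC@31 -> ring=[31:NC,42:NB,49:NA]
Op 6: remove NA -> ring=[31:NC,42:NB]
Op 7: remove NC -> ring=[42:NB]
Op 8: add ND@13 -> ring=[13:ND,42:NB]
Op 9: add NE@43 -> ring=[13:ND,42:NB,43:NE]
Op 10: add NF@45 -> ring=[13:ND,42:NB,43:NE,45:NF]
Final route key 19: smallest pos >= 19 is 42 -> NB

Answer: NB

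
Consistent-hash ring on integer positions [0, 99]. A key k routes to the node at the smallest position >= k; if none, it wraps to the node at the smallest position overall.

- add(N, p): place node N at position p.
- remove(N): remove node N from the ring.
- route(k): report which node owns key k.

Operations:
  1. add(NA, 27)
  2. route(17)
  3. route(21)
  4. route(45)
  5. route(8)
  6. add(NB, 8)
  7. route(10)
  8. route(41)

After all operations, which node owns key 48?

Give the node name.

Answer: NB

Derivation:
Op 1: add NA@27 -> ring=[27:NA]
Op 2: route key 17: smallest pos >= 17 is 27 -> NA
Op 3: route key 21: smallest pos >= 21 is 27 -> NA
Op 4: route key 45: none >= 45, wrap to smallest pos 27 -> NA
Op 5: route key 8: smallest pos >= 8 is 27 -> NA
Op 6: add NB@8 -> ring=[8:NB,27:NA]
Op 7: route key 10: smallest pos >= 10 is 27 -> NA
Op 8: route key 41: none >= 41, wrap to smallest pos 8 -> NB
Final route key 48: none >= 48, wrap to smallest pos 8 -> NB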